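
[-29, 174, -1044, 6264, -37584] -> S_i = -29*-6^i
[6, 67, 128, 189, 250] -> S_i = 6 + 61*i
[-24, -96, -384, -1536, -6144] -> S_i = -24*4^i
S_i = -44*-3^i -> [-44, 132, -396, 1188, -3564]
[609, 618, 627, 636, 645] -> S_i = 609 + 9*i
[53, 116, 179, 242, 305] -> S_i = 53 + 63*i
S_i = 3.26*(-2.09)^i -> [3.26, -6.81, 14.24, -29.76, 62.2]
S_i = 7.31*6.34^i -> [7.31, 46.35, 293.83, 1862.88, 11810.67]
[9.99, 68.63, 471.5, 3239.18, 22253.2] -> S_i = 9.99*6.87^i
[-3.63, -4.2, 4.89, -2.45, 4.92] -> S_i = Random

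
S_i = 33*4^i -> [33, 132, 528, 2112, 8448]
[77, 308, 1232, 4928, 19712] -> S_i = 77*4^i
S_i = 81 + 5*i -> [81, 86, 91, 96, 101]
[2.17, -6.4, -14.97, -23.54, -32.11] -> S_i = 2.17 + -8.57*i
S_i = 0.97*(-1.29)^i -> [0.97, -1.25, 1.61, -2.08, 2.69]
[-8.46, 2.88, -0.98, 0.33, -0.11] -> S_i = -8.46*(-0.34)^i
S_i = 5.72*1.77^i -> [5.72, 10.12, 17.92, 31.72, 56.14]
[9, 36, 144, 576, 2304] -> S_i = 9*4^i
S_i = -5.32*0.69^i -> [-5.32, -3.67, -2.53, -1.75, -1.21]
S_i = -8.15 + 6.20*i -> [-8.15, -1.95, 4.25, 10.45, 16.65]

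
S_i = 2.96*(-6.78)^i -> [2.96, -20.07, 136.07, -922.53, 6254.76]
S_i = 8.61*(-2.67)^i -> [8.61, -22.99, 61.38, -163.88, 437.57]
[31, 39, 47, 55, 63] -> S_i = 31 + 8*i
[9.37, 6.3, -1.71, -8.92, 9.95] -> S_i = Random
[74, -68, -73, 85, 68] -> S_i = Random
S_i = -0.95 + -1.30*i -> [-0.95, -2.25, -3.55, -4.85, -6.15]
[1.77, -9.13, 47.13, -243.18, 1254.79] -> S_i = 1.77*(-5.16)^i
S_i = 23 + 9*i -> [23, 32, 41, 50, 59]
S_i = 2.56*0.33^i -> [2.56, 0.84, 0.28, 0.09, 0.03]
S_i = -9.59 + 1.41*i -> [-9.59, -8.18, -6.77, -5.36, -3.95]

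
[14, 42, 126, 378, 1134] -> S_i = 14*3^i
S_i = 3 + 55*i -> [3, 58, 113, 168, 223]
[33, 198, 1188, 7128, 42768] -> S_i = 33*6^i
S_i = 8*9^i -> [8, 72, 648, 5832, 52488]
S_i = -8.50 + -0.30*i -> [-8.5, -8.8, -9.1, -9.4, -9.7]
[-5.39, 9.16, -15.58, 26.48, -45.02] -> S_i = -5.39*(-1.70)^i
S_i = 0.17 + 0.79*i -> [0.17, 0.96, 1.75, 2.54, 3.33]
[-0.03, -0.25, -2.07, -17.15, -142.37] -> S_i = -0.03*8.30^i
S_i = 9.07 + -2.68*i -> [9.07, 6.39, 3.71, 1.03, -1.65]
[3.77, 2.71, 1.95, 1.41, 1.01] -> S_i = 3.77*0.72^i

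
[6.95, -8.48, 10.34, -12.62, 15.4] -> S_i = 6.95*(-1.22)^i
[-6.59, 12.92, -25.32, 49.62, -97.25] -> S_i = -6.59*(-1.96)^i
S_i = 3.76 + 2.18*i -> [3.76, 5.94, 8.12, 10.3, 12.48]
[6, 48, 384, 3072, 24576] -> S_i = 6*8^i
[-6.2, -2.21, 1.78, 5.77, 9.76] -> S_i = -6.20 + 3.99*i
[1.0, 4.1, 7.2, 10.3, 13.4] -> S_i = 1.00 + 3.10*i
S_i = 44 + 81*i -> [44, 125, 206, 287, 368]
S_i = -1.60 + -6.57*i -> [-1.6, -8.17, -14.74, -21.31, -27.88]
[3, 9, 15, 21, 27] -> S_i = 3 + 6*i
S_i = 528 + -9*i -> [528, 519, 510, 501, 492]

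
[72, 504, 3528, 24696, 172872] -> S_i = 72*7^i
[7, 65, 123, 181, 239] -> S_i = 7 + 58*i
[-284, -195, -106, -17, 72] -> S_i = -284 + 89*i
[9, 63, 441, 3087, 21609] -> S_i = 9*7^i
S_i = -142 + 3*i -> [-142, -139, -136, -133, -130]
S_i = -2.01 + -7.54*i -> [-2.01, -9.55, -17.09, -24.63, -32.17]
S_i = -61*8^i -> [-61, -488, -3904, -31232, -249856]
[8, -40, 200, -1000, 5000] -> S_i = 8*-5^i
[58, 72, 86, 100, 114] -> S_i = 58 + 14*i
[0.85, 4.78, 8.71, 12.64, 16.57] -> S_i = 0.85 + 3.93*i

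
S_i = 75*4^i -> [75, 300, 1200, 4800, 19200]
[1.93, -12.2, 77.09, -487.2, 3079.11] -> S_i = 1.93*(-6.32)^i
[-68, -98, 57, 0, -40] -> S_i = Random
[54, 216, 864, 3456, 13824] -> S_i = 54*4^i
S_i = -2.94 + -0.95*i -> [-2.94, -3.89, -4.84, -5.79, -6.74]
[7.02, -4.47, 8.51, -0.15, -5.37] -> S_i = Random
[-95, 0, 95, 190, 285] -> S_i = -95 + 95*i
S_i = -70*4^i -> [-70, -280, -1120, -4480, -17920]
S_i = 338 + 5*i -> [338, 343, 348, 353, 358]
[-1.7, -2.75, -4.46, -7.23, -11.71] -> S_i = -1.70*1.62^i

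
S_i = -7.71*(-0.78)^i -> [-7.71, 6.01, -4.69, 3.66, -2.85]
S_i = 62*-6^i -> [62, -372, 2232, -13392, 80352]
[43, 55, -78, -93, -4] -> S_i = Random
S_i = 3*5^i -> [3, 15, 75, 375, 1875]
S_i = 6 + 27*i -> [6, 33, 60, 87, 114]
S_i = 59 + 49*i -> [59, 108, 157, 206, 255]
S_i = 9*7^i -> [9, 63, 441, 3087, 21609]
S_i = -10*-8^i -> [-10, 80, -640, 5120, -40960]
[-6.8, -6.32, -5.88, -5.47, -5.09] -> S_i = -6.80*0.93^i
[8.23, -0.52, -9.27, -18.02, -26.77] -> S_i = 8.23 + -8.75*i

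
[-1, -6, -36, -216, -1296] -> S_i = -1*6^i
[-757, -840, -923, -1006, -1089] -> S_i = -757 + -83*i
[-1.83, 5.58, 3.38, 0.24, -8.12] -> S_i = Random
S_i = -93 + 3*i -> [-93, -90, -87, -84, -81]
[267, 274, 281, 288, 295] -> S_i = 267 + 7*i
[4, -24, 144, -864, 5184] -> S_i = 4*-6^i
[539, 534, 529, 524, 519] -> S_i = 539 + -5*i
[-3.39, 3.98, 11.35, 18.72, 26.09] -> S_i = -3.39 + 7.37*i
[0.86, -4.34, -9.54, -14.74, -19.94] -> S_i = 0.86 + -5.20*i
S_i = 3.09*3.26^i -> [3.09, 10.07, 32.84, 107.06, 349.0]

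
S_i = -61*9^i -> [-61, -549, -4941, -44469, -400221]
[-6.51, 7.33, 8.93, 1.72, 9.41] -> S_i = Random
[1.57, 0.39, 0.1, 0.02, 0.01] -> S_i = 1.57*0.25^i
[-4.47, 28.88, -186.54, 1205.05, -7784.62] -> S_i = -4.47*(-6.46)^i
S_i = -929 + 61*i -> [-929, -868, -807, -746, -685]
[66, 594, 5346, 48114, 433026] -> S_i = 66*9^i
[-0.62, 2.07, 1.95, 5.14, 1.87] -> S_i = Random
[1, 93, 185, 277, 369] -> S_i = 1 + 92*i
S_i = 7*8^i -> [7, 56, 448, 3584, 28672]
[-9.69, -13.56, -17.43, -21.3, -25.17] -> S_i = -9.69 + -3.87*i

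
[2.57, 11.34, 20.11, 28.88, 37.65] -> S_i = 2.57 + 8.77*i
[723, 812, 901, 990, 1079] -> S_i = 723 + 89*i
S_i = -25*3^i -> [-25, -75, -225, -675, -2025]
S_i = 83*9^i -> [83, 747, 6723, 60507, 544563]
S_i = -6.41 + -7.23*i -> [-6.41, -13.64, -20.87, -28.1, -35.33]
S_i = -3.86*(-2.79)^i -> [-3.86, 10.77, -30.05, 83.83, -233.89]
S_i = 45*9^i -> [45, 405, 3645, 32805, 295245]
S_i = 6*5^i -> [6, 30, 150, 750, 3750]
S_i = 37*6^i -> [37, 222, 1332, 7992, 47952]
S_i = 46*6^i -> [46, 276, 1656, 9936, 59616]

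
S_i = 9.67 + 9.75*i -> [9.67, 19.42, 29.17, 38.92, 48.67]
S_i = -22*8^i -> [-22, -176, -1408, -11264, -90112]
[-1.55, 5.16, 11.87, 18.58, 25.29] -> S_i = -1.55 + 6.71*i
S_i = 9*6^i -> [9, 54, 324, 1944, 11664]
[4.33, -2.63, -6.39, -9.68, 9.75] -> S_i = Random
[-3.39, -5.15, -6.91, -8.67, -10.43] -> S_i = -3.39 + -1.76*i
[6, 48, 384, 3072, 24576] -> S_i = 6*8^i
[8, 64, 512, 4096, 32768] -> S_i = 8*8^i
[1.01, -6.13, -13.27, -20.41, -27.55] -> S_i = 1.01 + -7.14*i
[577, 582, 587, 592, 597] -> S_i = 577 + 5*i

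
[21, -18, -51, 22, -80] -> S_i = Random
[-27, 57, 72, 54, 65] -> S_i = Random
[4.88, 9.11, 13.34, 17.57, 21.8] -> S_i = 4.88 + 4.23*i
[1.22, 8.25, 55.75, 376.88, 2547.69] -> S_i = 1.22*6.76^i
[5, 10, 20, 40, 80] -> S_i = 5*2^i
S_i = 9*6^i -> [9, 54, 324, 1944, 11664]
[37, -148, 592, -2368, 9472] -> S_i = 37*-4^i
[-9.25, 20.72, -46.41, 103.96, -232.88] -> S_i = -9.25*(-2.24)^i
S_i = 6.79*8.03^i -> [6.79, 54.52, 437.83, 3515.74, 28231.37]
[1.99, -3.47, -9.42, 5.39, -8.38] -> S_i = Random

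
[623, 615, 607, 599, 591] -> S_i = 623 + -8*i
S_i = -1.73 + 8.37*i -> [-1.73, 6.64, 15.01, 23.38, 31.75]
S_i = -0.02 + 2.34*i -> [-0.02, 2.32, 4.66, 7.0, 9.34]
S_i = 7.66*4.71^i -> [7.66, 36.08, 169.93, 800.37, 3769.75]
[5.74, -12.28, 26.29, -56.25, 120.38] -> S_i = 5.74*(-2.14)^i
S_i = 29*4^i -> [29, 116, 464, 1856, 7424]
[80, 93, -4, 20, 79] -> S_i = Random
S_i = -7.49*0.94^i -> [-7.49, -7.04, -6.62, -6.22, -5.85]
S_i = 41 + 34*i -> [41, 75, 109, 143, 177]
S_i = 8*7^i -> [8, 56, 392, 2744, 19208]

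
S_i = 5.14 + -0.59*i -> [5.14, 4.55, 3.96, 3.37, 2.78]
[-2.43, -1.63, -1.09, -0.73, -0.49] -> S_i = -2.43*0.67^i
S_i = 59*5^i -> [59, 295, 1475, 7375, 36875]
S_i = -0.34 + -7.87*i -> [-0.34, -8.21, -16.08, -23.95, -31.82]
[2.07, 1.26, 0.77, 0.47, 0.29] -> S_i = 2.07*0.61^i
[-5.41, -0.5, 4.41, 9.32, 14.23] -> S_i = -5.41 + 4.91*i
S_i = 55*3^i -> [55, 165, 495, 1485, 4455]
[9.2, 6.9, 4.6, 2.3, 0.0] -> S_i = 9.20 + -2.30*i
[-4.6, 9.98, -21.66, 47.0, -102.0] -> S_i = -4.60*(-2.17)^i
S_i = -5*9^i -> [-5, -45, -405, -3645, -32805]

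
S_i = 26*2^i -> [26, 52, 104, 208, 416]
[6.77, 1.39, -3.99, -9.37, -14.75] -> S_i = 6.77 + -5.38*i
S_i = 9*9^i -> [9, 81, 729, 6561, 59049]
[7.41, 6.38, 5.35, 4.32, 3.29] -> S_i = 7.41 + -1.03*i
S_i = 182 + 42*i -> [182, 224, 266, 308, 350]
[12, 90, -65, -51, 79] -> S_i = Random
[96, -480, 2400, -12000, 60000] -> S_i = 96*-5^i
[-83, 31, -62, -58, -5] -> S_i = Random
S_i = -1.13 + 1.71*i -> [-1.13, 0.58, 2.29, 4.0, 5.71]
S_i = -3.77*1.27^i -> [-3.77, -4.79, -6.08, -7.72, -9.81]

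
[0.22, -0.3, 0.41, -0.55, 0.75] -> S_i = 0.22*(-1.36)^i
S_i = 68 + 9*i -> [68, 77, 86, 95, 104]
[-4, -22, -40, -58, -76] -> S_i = -4 + -18*i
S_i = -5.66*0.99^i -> [-5.66, -5.6, -5.55, -5.49, -5.44]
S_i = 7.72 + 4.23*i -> [7.72, 11.95, 16.18, 20.41, 24.64]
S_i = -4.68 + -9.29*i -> [-4.68, -13.97, -23.26, -32.55, -41.84]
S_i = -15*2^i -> [-15, -30, -60, -120, -240]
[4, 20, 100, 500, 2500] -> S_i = 4*5^i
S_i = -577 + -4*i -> [-577, -581, -585, -589, -593]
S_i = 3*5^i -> [3, 15, 75, 375, 1875]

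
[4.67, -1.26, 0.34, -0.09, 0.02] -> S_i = 4.67*(-0.27)^i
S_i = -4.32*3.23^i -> [-4.32, -13.95, -45.07, -145.58, -470.21]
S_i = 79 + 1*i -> [79, 80, 81, 82, 83]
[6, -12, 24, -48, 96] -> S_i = 6*-2^i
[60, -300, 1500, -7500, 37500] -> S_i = 60*-5^i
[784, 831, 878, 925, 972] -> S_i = 784 + 47*i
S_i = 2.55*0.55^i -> [2.55, 1.4, 0.77, 0.42, 0.23]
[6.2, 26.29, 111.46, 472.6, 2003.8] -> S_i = 6.20*4.24^i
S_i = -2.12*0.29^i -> [-2.12, -0.61, -0.18, -0.05, -0.01]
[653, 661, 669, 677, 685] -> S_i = 653 + 8*i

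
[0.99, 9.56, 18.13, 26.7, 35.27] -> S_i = 0.99 + 8.57*i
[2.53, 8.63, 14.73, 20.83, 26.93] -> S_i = 2.53 + 6.10*i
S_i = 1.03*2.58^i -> [1.03, 2.66, 6.86, 17.69, 45.64]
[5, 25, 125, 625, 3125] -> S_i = 5*5^i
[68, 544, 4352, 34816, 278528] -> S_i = 68*8^i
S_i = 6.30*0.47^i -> [6.3, 2.96, 1.39, 0.65, 0.31]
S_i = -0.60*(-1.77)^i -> [-0.6, 1.06, -1.88, 3.33, -5.89]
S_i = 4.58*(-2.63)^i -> [4.58, -12.05, 31.68, -83.32, 219.12]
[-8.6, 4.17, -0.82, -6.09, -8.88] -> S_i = Random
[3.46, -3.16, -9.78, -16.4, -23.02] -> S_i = 3.46 + -6.62*i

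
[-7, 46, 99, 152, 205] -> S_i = -7 + 53*i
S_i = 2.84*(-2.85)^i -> [2.84, -8.09, 23.07, -65.74, 187.37]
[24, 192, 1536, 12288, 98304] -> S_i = 24*8^i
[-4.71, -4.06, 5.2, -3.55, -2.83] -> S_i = Random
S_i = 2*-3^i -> [2, -6, 18, -54, 162]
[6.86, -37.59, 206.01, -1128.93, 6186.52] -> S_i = 6.86*(-5.48)^i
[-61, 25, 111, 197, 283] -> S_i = -61 + 86*i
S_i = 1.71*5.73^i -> [1.71, 9.8, 56.14, 321.71, 1843.38]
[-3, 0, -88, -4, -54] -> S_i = Random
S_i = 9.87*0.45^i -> [9.87, 4.44, 2.0, 0.9, 0.4]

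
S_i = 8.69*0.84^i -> [8.69, 7.3, 6.13, 5.15, 4.33]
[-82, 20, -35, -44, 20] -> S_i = Random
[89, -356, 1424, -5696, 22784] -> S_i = 89*-4^i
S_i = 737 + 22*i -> [737, 759, 781, 803, 825]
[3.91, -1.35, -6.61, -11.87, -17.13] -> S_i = 3.91 + -5.26*i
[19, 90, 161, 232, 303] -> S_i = 19 + 71*i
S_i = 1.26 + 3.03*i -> [1.26, 4.29, 7.32, 10.35, 13.38]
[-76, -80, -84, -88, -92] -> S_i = -76 + -4*i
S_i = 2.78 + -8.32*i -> [2.78, -5.54, -13.86, -22.18, -30.5]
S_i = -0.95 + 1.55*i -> [-0.95, 0.6, 2.15, 3.7, 5.25]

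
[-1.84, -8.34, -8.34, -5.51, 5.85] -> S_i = Random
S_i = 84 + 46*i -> [84, 130, 176, 222, 268]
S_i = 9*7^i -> [9, 63, 441, 3087, 21609]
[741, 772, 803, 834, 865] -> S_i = 741 + 31*i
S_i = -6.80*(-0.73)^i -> [-6.8, 4.96, -3.62, 2.65, -1.93]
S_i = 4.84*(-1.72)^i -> [4.84, -8.32, 14.32, -24.63, 42.36]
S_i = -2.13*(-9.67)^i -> [-2.13, 20.6, -199.17, 1926.01, -18624.54]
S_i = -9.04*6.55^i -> [-9.04, -59.21, -387.84, -2540.34, -16639.25]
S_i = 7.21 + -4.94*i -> [7.21, 2.27, -2.67, -7.61, -12.55]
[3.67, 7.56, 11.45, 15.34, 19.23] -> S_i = 3.67 + 3.89*i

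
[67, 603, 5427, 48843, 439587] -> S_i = 67*9^i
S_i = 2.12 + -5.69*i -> [2.12, -3.57, -9.26, -14.95, -20.64]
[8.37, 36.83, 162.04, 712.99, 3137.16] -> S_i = 8.37*4.40^i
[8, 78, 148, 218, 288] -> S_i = 8 + 70*i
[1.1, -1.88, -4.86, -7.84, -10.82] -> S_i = 1.10 + -2.98*i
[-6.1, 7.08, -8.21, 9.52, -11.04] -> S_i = -6.10*(-1.16)^i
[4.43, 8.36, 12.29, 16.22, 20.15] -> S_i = 4.43 + 3.93*i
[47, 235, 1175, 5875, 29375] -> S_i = 47*5^i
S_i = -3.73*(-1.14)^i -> [-3.73, 4.25, -4.85, 5.53, -6.3]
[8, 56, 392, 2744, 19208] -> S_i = 8*7^i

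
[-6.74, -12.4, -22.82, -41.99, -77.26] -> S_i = -6.74*1.84^i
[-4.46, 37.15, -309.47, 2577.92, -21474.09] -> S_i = -4.46*(-8.33)^i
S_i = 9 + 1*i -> [9, 10, 11, 12, 13]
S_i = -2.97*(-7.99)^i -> [-2.97, 23.73, -189.61, 1514.94, -12104.41]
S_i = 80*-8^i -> [80, -640, 5120, -40960, 327680]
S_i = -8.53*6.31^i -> [-8.53, -53.82, -339.63, -2143.07, -13522.8]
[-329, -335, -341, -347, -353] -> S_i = -329 + -6*i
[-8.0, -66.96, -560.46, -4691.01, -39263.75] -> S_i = -8.00*8.37^i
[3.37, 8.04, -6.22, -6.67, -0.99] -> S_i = Random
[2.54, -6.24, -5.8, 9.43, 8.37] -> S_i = Random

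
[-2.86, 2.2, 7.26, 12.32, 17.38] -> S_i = -2.86 + 5.06*i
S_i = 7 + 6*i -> [7, 13, 19, 25, 31]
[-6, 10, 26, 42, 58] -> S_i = -6 + 16*i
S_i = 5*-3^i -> [5, -15, 45, -135, 405]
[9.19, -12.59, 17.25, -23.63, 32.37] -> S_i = 9.19*(-1.37)^i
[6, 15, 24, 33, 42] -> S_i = 6 + 9*i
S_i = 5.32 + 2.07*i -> [5.32, 7.39, 9.46, 11.53, 13.6]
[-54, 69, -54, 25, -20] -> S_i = Random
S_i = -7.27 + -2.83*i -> [-7.27, -10.1, -12.93, -15.76, -18.59]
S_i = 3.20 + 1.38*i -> [3.2, 4.58, 5.96, 7.34, 8.72]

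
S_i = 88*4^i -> [88, 352, 1408, 5632, 22528]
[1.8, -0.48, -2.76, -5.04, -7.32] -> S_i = 1.80 + -2.28*i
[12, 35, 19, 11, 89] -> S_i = Random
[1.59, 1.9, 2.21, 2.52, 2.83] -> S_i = 1.59 + 0.31*i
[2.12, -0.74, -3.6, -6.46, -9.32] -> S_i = 2.12 + -2.86*i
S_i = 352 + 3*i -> [352, 355, 358, 361, 364]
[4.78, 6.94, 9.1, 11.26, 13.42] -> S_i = 4.78 + 2.16*i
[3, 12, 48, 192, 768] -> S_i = 3*4^i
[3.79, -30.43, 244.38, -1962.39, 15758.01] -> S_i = 3.79*(-8.03)^i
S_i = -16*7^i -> [-16, -112, -784, -5488, -38416]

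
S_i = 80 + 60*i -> [80, 140, 200, 260, 320]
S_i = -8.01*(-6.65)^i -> [-8.01, 53.27, -354.22, 2355.58, -15664.59]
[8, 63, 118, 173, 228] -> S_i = 8 + 55*i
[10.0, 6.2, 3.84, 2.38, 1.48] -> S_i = 10.00*0.62^i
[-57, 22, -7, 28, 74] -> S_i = Random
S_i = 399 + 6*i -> [399, 405, 411, 417, 423]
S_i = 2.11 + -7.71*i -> [2.11, -5.6, -13.31, -21.02, -28.73]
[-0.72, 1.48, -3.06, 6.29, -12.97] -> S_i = -0.72*(-2.06)^i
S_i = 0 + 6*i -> [0, 6, 12, 18, 24]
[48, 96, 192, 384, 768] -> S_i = 48*2^i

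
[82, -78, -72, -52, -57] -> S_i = Random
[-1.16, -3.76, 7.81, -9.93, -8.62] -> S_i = Random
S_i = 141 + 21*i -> [141, 162, 183, 204, 225]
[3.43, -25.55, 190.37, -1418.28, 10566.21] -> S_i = 3.43*(-7.45)^i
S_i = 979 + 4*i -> [979, 983, 987, 991, 995]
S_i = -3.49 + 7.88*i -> [-3.49, 4.39, 12.27, 20.15, 28.03]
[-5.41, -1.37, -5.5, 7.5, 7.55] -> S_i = Random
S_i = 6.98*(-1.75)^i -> [6.98, -12.22, 21.38, -37.41, 65.46]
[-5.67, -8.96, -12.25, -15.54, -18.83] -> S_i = -5.67 + -3.29*i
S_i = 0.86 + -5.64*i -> [0.86, -4.78, -10.42, -16.06, -21.7]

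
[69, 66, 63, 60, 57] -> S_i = 69 + -3*i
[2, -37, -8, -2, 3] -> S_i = Random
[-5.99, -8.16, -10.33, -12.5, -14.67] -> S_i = -5.99 + -2.17*i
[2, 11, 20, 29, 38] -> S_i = 2 + 9*i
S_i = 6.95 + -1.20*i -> [6.95, 5.75, 4.55, 3.35, 2.15]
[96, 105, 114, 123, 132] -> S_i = 96 + 9*i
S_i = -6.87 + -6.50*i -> [-6.87, -13.37, -19.87, -26.37, -32.87]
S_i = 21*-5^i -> [21, -105, 525, -2625, 13125]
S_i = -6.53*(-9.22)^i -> [-6.53, 60.21, -555.1, 5118.07, -47188.58]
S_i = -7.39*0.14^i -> [-7.39, -1.03, -0.14, -0.02, -0.0]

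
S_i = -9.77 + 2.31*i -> [-9.77, -7.46, -5.15, -2.84, -0.53]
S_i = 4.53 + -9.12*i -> [4.53, -4.59, -13.71, -22.83, -31.95]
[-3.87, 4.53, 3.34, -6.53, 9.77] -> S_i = Random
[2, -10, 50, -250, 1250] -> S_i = 2*-5^i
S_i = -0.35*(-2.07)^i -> [-0.35, 0.72, -1.5, 3.1, -6.43]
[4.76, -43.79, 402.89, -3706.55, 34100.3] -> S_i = 4.76*(-9.20)^i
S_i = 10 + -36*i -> [10, -26, -62, -98, -134]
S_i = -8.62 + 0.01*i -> [-8.62, -8.61, -8.6, -8.59, -8.58]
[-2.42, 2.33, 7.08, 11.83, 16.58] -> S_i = -2.42 + 4.75*i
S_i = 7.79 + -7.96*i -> [7.79, -0.17, -8.13, -16.09, -24.05]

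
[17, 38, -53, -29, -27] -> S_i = Random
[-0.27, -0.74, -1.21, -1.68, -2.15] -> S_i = -0.27 + -0.47*i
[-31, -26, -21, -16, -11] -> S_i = -31 + 5*i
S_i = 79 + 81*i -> [79, 160, 241, 322, 403]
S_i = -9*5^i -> [-9, -45, -225, -1125, -5625]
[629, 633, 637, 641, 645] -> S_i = 629 + 4*i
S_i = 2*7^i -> [2, 14, 98, 686, 4802]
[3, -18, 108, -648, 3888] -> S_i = 3*-6^i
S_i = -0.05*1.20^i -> [-0.05, -0.06, -0.07, -0.09, -0.1]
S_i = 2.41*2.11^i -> [2.41, 5.09, 10.73, 22.64, 47.77]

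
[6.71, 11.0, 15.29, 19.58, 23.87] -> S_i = 6.71 + 4.29*i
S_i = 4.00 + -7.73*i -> [4.0, -3.73, -11.46, -19.19, -26.92]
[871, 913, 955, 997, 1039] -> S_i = 871 + 42*i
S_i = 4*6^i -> [4, 24, 144, 864, 5184]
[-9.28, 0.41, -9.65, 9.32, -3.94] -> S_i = Random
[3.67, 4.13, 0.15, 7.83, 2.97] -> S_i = Random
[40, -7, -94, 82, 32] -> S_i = Random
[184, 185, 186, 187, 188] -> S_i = 184 + 1*i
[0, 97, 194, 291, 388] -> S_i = 0 + 97*i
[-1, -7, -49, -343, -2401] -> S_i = -1*7^i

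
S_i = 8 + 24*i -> [8, 32, 56, 80, 104]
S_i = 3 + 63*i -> [3, 66, 129, 192, 255]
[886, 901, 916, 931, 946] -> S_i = 886 + 15*i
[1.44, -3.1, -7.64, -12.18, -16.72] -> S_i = 1.44 + -4.54*i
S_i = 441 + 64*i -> [441, 505, 569, 633, 697]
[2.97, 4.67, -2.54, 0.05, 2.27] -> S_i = Random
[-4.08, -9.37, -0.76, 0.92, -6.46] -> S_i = Random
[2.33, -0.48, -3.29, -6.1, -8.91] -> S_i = 2.33 + -2.81*i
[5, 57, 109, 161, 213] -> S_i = 5 + 52*i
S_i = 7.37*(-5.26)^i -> [7.37, -38.77, 203.91, -1072.57, 5641.71]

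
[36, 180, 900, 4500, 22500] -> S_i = 36*5^i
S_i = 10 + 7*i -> [10, 17, 24, 31, 38]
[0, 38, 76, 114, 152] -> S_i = 0 + 38*i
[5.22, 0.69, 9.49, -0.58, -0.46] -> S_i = Random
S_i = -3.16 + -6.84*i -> [-3.16, -10.0, -16.84, -23.68, -30.52]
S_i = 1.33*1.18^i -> [1.33, 1.57, 1.85, 2.19, 2.58]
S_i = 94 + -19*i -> [94, 75, 56, 37, 18]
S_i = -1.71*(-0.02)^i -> [-1.71, 0.03, -0.0, 0.0, -0.0]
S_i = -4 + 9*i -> [-4, 5, 14, 23, 32]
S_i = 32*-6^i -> [32, -192, 1152, -6912, 41472]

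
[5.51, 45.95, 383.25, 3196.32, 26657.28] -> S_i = 5.51*8.34^i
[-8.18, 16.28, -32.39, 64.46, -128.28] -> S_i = -8.18*(-1.99)^i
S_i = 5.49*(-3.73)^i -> [5.49, -20.48, 76.38, -284.9, 1062.69]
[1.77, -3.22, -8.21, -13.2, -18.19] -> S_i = 1.77 + -4.99*i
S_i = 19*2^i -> [19, 38, 76, 152, 304]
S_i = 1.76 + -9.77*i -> [1.76, -8.01, -17.78, -27.55, -37.32]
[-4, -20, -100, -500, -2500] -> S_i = -4*5^i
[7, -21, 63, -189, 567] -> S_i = 7*-3^i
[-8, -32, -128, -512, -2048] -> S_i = -8*4^i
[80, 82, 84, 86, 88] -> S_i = 80 + 2*i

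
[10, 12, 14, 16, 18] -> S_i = 10 + 2*i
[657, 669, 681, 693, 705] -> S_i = 657 + 12*i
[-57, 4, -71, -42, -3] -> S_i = Random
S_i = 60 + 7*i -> [60, 67, 74, 81, 88]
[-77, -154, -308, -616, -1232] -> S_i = -77*2^i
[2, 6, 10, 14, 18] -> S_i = 2 + 4*i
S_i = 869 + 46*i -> [869, 915, 961, 1007, 1053]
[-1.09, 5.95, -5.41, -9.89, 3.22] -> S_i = Random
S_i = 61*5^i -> [61, 305, 1525, 7625, 38125]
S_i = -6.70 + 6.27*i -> [-6.7, -0.43, 5.84, 12.11, 18.38]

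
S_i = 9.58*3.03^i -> [9.58, 29.03, 87.95, 266.5, 807.49]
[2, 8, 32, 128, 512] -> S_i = 2*4^i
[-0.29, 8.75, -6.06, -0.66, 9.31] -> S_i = Random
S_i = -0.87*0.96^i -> [-0.87, -0.84, -0.8, -0.77, -0.74]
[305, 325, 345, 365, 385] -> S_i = 305 + 20*i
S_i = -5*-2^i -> [-5, 10, -20, 40, -80]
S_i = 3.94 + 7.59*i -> [3.94, 11.53, 19.12, 26.71, 34.3]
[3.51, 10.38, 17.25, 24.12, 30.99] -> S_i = 3.51 + 6.87*i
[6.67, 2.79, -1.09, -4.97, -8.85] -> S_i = 6.67 + -3.88*i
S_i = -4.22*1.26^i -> [-4.22, -5.32, -6.7, -8.44, -10.64]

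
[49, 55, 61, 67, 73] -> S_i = 49 + 6*i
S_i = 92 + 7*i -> [92, 99, 106, 113, 120]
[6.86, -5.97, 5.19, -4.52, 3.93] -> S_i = 6.86*(-0.87)^i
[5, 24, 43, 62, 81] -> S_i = 5 + 19*i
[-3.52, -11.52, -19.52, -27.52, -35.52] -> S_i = -3.52 + -8.00*i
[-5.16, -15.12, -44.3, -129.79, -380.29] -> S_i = -5.16*2.93^i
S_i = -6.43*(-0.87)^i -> [-6.43, 5.59, -4.87, 4.23, -3.68]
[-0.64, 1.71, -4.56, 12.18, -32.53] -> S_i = -0.64*(-2.67)^i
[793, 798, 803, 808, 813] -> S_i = 793 + 5*i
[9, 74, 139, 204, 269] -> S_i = 9 + 65*i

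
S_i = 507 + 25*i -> [507, 532, 557, 582, 607]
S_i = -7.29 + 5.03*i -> [-7.29, -2.26, 2.77, 7.8, 12.83]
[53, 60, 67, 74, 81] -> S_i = 53 + 7*i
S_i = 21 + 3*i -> [21, 24, 27, 30, 33]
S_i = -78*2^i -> [-78, -156, -312, -624, -1248]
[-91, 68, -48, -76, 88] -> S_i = Random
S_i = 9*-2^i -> [9, -18, 36, -72, 144]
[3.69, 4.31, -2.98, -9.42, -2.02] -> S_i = Random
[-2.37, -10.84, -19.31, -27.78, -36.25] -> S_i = -2.37 + -8.47*i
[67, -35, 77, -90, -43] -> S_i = Random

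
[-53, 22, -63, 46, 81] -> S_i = Random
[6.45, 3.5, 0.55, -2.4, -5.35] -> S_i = 6.45 + -2.95*i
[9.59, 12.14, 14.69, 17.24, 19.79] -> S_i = 9.59 + 2.55*i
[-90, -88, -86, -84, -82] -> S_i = -90 + 2*i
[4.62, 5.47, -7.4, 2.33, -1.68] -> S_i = Random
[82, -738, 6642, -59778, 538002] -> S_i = 82*-9^i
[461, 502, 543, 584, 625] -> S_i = 461 + 41*i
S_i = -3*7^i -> [-3, -21, -147, -1029, -7203]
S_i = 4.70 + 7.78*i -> [4.7, 12.48, 20.26, 28.04, 35.82]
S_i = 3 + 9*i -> [3, 12, 21, 30, 39]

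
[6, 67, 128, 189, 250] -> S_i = 6 + 61*i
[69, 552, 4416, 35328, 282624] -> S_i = 69*8^i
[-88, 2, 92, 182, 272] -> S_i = -88 + 90*i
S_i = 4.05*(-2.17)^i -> [4.05, -8.79, 19.07, -41.38, 89.8]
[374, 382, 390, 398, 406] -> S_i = 374 + 8*i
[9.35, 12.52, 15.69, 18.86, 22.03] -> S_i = 9.35 + 3.17*i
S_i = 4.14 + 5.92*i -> [4.14, 10.06, 15.98, 21.9, 27.82]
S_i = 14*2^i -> [14, 28, 56, 112, 224]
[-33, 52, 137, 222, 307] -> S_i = -33 + 85*i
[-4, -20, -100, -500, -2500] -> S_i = -4*5^i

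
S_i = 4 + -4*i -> [4, 0, -4, -8, -12]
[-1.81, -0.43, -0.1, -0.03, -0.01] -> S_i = -1.81*0.24^i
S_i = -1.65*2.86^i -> [-1.65, -4.72, -13.5, -38.6, -110.39]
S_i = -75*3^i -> [-75, -225, -675, -2025, -6075]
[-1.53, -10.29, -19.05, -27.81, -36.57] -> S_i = -1.53 + -8.76*i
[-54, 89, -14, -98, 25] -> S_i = Random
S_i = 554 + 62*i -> [554, 616, 678, 740, 802]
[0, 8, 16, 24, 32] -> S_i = 0 + 8*i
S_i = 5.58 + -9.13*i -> [5.58, -3.55, -12.68, -21.81, -30.94]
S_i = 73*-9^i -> [73, -657, 5913, -53217, 478953]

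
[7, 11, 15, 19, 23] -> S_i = 7 + 4*i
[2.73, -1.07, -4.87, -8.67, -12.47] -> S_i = 2.73 + -3.80*i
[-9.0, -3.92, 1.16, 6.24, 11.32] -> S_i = -9.00 + 5.08*i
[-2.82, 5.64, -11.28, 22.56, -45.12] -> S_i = -2.82*(-2.00)^i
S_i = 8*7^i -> [8, 56, 392, 2744, 19208]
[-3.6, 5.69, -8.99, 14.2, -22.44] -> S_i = -3.60*(-1.58)^i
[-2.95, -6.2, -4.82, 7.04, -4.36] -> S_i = Random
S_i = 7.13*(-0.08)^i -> [7.13, -0.57, 0.05, -0.0, 0.0]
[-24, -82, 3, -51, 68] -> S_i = Random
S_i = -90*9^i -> [-90, -810, -7290, -65610, -590490]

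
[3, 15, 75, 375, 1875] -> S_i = 3*5^i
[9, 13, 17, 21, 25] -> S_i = 9 + 4*i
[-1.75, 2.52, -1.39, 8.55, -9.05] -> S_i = Random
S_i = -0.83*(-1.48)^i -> [-0.83, 1.23, -1.82, 2.69, -3.98]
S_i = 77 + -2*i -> [77, 75, 73, 71, 69]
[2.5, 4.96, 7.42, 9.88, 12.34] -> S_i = 2.50 + 2.46*i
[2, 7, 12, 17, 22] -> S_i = 2 + 5*i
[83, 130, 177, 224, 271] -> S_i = 83 + 47*i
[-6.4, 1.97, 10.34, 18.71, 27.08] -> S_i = -6.40 + 8.37*i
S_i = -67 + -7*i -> [-67, -74, -81, -88, -95]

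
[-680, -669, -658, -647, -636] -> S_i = -680 + 11*i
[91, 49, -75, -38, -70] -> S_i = Random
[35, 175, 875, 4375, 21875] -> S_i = 35*5^i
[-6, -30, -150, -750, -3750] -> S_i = -6*5^i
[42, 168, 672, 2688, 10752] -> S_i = 42*4^i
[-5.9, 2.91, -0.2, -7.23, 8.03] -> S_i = Random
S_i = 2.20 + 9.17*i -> [2.2, 11.37, 20.54, 29.71, 38.88]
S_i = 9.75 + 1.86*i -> [9.75, 11.61, 13.47, 15.33, 17.19]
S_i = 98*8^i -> [98, 784, 6272, 50176, 401408]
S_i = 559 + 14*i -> [559, 573, 587, 601, 615]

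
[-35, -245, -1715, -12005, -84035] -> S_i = -35*7^i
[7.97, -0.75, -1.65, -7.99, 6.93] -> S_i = Random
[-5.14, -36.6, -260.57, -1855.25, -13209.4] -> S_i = -5.14*7.12^i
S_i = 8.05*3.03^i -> [8.05, 24.39, 73.91, 223.94, 678.53]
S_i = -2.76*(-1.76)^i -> [-2.76, 4.86, -8.55, 15.05, -26.48]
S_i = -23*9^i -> [-23, -207, -1863, -16767, -150903]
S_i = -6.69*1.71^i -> [-6.69, -11.44, -19.56, -33.45, -57.2]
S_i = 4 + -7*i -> [4, -3, -10, -17, -24]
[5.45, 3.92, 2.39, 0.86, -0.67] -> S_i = 5.45 + -1.53*i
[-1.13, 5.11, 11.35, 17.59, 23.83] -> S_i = -1.13 + 6.24*i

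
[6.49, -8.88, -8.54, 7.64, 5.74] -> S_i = Random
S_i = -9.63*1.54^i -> [-9.63, -14.83, -22.84, -35.17, -54.16]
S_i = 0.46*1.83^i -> [0.46, 0.84, 1.54, 2.82, 5.16]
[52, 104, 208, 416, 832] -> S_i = 52*2^i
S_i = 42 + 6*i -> [42, 48, 54, 60, 66]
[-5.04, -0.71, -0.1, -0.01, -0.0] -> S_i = -5.04*0.14^i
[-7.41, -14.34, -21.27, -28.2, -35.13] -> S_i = -7.41 + -6.93*i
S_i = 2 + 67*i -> [2, 69, 136, 203, 270]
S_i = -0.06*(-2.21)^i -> [-0.06, 0.13, -0.29, 0.65, -1.43]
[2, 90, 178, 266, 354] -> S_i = 2 + 88*i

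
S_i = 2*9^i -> [2, 18, 162, 1458, 13122]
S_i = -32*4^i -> [-32, -128, -512, -2048, -8192]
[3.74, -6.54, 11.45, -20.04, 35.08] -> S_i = 3.74*(-1.75)^i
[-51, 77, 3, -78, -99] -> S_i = Random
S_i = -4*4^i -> [-4, -16, -64, -256, -1024]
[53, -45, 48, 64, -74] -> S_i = Random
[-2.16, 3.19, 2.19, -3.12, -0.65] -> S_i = Random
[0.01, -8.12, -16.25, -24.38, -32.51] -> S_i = 0.01 + -8.13*i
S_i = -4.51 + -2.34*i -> [-4.51, -6.85, -9.19, -11.53, -13.87]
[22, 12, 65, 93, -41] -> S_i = Random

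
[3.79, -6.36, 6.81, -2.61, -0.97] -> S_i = Random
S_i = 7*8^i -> [7, 56, 448, 3584, 28672]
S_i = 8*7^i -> [8, 56, 392, 2744, 19208]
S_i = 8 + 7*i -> [8, 15, 22, 29, 36]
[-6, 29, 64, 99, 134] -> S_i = -6 + 35*i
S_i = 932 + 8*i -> [932, 940, 948, 956, 964]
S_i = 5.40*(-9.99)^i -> [5.4, -53.95, 538.92, -5383.82, 53784.32]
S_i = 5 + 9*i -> [5, 14, 23, 32, 41]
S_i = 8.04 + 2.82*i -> [8.04, 10.86, 13.68, 16.5, 19.32]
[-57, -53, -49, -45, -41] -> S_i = -57 + 4*i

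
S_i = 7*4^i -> [7, 28, 112, 448, 1792]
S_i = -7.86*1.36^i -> [-7.86, -10.69, -14.54, -19.77, -26.89]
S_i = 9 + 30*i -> [9, 39, 69, 99, 129]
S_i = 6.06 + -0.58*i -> [6.06, 5.48, 4.9, 4.32, 3.74]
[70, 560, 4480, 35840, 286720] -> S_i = 70*8^i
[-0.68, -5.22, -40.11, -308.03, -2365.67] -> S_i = -0.68*7.68^i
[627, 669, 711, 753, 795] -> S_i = 627 + 42*i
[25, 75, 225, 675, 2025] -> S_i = 25*3^i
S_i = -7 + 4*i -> [-7, -3, 1, 5, 9]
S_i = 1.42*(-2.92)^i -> [1.42, -4.15, 12.11, -35.35, 103.23]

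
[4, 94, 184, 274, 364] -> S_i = 4 + 90*i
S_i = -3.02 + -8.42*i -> [-3.02, -11.44, -19.86, -28.28, -36.7]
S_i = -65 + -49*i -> [-65, -114, -163, -212, -261]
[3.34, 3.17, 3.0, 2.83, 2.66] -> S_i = 3.34 + -0.17*i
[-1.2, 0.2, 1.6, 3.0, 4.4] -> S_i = -1.20 + 1.40*i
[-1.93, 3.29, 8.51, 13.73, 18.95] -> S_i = -1.93 + 5.22*i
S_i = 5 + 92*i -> [5, 97, 189, 281, 373]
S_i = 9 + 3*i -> [9, 12, 15, 18, 21]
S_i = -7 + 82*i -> [-7, 75, 157, 239, 321]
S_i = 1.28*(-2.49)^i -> [1.28, -3.19, 7.94, -19.76, 49.2]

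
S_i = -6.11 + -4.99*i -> [-6.11, -11.1, -16.09, -21.08, -26.07]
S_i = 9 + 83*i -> [9, 92, 175, 258, 341]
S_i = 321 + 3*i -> [321, 324, 327, 330, 333]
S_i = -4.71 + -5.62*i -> [-4.71, -10.33, -15.95, -21.57, -27.19]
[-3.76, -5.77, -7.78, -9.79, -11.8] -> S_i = -3.76 + -2.01*i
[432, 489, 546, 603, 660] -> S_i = 432 + 57*i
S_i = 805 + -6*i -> [805, 799, 793, 787, 781]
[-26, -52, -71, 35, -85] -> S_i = Random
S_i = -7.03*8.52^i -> [-7.03, -59.9, -510.31, -4347.85, -37043.64]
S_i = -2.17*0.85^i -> [-2.17, -1.84, -1.57, -1.33, -1.13]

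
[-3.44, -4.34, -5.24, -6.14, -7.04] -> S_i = -3.44 + -0.90*i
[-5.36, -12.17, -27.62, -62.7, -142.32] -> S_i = -5.36*2.27^i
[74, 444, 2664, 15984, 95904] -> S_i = 74*6^i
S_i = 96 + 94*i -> [96, 190, 284, 378, 472]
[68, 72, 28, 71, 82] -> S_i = Random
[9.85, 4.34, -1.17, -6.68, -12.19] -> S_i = 9.85 + -5.51*i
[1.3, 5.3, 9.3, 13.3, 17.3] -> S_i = 1.30 + 4.00*i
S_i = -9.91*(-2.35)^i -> [-9.91, 23.29, -54.73, 128.61, -302.24]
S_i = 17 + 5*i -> [17, 22, 27, 32, 37]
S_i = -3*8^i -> [-3, -24, -192, -1536, -12288]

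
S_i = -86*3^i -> [-86, -258, -774, -2322, -6966]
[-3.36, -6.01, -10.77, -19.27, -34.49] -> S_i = -3.36*1.79^i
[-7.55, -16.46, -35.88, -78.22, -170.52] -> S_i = -7.55*2.18^i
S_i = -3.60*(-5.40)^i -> [-3.6, 19.44, -104.98, 566.87, -3061.1]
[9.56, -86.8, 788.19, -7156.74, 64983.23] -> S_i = 9.56*(-9.08)^i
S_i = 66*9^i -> [66, 594, 5346, 48114, 433026]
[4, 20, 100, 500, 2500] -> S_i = 4*5^i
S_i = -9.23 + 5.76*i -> [-9.23, -3.47, 2.29, 8.05, 13.81]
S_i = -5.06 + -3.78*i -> [-5.06, -8.84, -12.62, -16.4, -20.18]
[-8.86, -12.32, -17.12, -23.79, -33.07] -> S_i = -8.86*1.39^i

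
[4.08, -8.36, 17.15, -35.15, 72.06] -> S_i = 4.08*(-2.05)^i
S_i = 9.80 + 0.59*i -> [9.8, 10.39, 10.98, 11.57, 12.16]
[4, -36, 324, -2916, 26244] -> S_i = 4*-9^i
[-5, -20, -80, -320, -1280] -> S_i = -5*4^i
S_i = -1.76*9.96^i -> [-1.76, -17.53, -174.59, -1738.96, -17320.09]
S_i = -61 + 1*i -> [-61, -60, -59, -58, -57]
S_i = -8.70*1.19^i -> [-8.7, -10.35, -12.32, -14.66, -17.45]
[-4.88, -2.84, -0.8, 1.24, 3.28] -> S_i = -4.88 + 2.04*i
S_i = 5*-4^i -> [5, -20, 80, -320, 1280]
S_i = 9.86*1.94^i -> [9.86, 19.13, 37.11, 71.99, 139.66]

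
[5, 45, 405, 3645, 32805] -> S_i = 5*9^i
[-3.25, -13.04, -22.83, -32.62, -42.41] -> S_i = -3.25 + -9.79*i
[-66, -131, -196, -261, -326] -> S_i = -66 + -65*i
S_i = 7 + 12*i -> [7, 19, 31, 43, 55]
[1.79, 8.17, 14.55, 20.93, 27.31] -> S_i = 1.79 + 6.38*i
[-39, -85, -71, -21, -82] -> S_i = Random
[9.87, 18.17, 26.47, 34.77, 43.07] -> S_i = 9.87 + 8.30*i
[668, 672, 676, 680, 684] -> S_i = 668 + 4*i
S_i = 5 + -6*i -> [5, -1, -7, -13, -19]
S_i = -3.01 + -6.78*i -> [-3.01, -9.79, -16.57, -23.35, -30.13]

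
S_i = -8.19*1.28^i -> [-8.19, -10.48, -13.42, -17.18, -21.98]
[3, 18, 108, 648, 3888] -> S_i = 3*6^i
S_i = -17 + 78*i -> [-17, 61, 139, 217, 295]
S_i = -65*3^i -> [-65, -195, -585, -1755, -5265]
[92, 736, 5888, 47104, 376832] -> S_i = 92*8^i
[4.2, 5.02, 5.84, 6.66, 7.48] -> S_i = 4.20 + 0.82*i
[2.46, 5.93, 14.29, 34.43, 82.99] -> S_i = 2.46*2.41^i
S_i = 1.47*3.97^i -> [1.47, 5.84, 23.17, 91.98, 365.16]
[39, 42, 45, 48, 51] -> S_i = 39 + 3*i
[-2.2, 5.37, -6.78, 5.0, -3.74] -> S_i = Random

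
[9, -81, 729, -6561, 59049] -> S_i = 9*-9^i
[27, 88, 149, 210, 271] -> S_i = 27 + 61*i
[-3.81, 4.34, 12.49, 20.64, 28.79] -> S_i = -3.81 + 8.15*i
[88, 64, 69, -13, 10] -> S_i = Random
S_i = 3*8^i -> [3, 24, 192, 1536, 12288]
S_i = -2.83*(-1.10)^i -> [-2.83, 3.11, -3.42, 3.77, -4.14]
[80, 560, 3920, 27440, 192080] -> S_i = 80*7^i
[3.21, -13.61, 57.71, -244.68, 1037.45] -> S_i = 3.21*(-4.24)^i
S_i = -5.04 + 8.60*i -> [-5.04, 3.56, 12.16, 20.76, 29.36]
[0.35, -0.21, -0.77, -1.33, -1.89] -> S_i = 0.35 + -0.56*i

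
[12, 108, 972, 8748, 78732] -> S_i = 12*9^i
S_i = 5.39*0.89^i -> [5.39, 4.8, 4.27, 3.8, 3.38]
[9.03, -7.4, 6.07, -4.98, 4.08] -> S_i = 9.03*(-0.82)^i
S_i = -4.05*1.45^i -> [-4.05, -5.87, -8.52, -12.35, -17.9]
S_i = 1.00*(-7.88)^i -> [1.0, -7.88, 62.09, -489.3, 3855.71]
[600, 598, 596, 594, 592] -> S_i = 600 + -2*i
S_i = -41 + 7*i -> [-41, -34, -27, -20, -13]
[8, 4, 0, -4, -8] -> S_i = 8 + -4*i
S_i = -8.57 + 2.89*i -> [-8.57, -5.68, -2.79, 0.1, 2.99]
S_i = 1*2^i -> [1, 2, 4, 8, 16]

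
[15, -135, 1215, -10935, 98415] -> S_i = 15*-9^i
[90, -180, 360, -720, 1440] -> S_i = 90*-2^i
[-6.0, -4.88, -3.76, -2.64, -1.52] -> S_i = -6.00 + 1.12*i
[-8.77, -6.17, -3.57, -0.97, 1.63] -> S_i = -8.77 + 2.60*i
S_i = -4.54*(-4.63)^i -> [-4.54, 21.02, -97.32, 450.61, -2086.31]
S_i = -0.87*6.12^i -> [-0.87, -5.32, -32.59, -199.42, -1220.46]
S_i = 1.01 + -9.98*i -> [1.01, -8.97, -18.95, -28.93, -38.91]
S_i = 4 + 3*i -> [4, 7, 10, 13, 16]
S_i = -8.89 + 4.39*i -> [-8.89, -4.5, -0.11, 4.28, 8.67]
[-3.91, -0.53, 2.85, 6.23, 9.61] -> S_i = -3.91 + 3.38*i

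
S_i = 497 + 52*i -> [497, 549, 601, 653, 705]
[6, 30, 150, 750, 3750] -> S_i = 6*5^i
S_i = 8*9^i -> [8, 72, 648, 5832, 52488]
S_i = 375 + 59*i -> [375, 434, 493, 552, 611]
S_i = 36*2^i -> [36, 72, 144, 288, 576]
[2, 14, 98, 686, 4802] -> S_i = 2*7^i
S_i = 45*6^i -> [45, 270, 1620, 9720, 58320]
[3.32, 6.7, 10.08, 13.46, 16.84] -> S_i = 3.32 + 3.38*i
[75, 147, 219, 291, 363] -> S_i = 75 + 72*i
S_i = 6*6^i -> [6, 36, 216, 1296, 7776]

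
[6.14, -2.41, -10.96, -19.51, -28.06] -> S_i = 6.14 + -8.55*i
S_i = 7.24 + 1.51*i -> [7.24, 8.75, 10.26, 11.77, 13.28]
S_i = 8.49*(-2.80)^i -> [8.49, -23.77, 66.56, -186.37, 521.84]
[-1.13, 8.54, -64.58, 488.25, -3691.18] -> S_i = -1.13*(-7.56)^i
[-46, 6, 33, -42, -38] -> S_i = Random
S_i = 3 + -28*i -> [3, -25, -53, -81, -109]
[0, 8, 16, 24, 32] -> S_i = 0 + 8*i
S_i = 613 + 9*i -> [613, 622, 631, 640, 649]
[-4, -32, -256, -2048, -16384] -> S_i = -4*8^i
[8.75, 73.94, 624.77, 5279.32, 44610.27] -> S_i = 8.75*8.45^i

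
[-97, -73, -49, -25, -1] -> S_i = -97 + 24*i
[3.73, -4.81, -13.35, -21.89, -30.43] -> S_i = 3.73 + -8.54*i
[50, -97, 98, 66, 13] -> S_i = Random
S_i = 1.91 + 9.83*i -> [1.91, 11.74, 21.57, 31.4, 41.23]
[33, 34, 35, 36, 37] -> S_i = 33 + 1*i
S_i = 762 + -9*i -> [762, 753, 744, 735, 726]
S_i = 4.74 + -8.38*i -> [4.74, -3.64, -12.02, -20.4, -28.78]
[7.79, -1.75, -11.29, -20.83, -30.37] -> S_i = 7.79 + -9.54*i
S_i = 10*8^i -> [10, 80, 640, 5120, 40960]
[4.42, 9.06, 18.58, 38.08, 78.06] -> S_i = 4.42*2.05^i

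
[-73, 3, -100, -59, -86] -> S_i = Random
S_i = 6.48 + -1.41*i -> [6.48, 5.07, 3.66, 2.25, 0.84]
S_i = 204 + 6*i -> [204, 210, 216, 222, 228]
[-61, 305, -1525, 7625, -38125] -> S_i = -61*-5^i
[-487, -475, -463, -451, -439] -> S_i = -487 + 12*i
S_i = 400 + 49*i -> [400, 449, 498, 547, 596]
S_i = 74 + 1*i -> [74, 75, 76, 77, 78]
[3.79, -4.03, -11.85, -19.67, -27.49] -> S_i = 3.79 + -7.82*i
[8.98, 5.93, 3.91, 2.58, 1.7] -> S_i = 8.98*0.66^i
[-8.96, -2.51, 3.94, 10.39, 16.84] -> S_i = -8.96 + 6.45*i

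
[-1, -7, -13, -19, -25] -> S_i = -1 + -6*i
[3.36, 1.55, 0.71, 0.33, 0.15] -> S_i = 3.36*0.46^i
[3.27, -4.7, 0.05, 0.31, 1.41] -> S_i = Random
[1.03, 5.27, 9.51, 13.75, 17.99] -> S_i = 1.03 + 4.24*i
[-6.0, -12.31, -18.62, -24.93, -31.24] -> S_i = -6.00 + -6.31*i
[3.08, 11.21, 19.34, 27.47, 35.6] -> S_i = 3.08 + 8.13*i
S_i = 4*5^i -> [4, 20, 100, 500, 2500]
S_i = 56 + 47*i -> [56, 103, 150, 197, 244]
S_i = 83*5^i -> [83, 415, 2075, 10375, 51875]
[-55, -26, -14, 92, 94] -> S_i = Random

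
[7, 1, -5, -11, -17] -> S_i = 7 + -6*i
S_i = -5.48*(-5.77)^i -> [-5.48, 31.62, -182.45, 1052.71, -6074.13]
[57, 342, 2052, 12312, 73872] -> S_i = 57*6^i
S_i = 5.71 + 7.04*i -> [5.71, 12.75, 19.79, 26.83, 33.87]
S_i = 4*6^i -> [4, 24, 144, 864, 5184]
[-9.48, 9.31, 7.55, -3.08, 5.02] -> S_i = Random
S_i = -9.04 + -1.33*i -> [-9.04, -10.37, -11.7, -13.03, -14.36]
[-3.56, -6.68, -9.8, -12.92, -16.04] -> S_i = -3.56 + -3.12*i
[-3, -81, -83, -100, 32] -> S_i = Random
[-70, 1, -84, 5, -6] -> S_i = Random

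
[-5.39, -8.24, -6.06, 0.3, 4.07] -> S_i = Random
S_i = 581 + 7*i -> [581, 588, 595, 602, 609]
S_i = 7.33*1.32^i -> [7.33, 9.68, 12.77, 16.86, 22.25]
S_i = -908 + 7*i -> [-908, -901, -894, -887, -880]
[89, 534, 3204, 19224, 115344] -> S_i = 89*6^i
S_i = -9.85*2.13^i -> [-9.85, -20.98, -44.69, -95.19, -202.75]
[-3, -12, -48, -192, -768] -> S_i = -3*4^i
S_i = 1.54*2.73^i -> [1.54, 4.2, 11.48, 31.33, 85.54]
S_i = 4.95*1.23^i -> [4.95, 6.09, 7.49, 9.21, 11.33]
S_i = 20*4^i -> [20, 80, 320, 1280, 5120]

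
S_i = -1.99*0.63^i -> [-1.99, -1.25, -0.79, -0.5, -0.31]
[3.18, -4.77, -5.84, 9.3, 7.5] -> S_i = Random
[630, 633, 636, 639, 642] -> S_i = 630 + 3*i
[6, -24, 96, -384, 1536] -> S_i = 6*-4^i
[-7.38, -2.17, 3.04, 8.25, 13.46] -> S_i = -7.38 + 5.21*i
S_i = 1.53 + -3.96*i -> [1.53, -2.43, -6.39, -10.35, -14.31]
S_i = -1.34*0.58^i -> [-1.34, -0.78, -0.45, -0.26, -0.15]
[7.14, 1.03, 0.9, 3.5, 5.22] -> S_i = Random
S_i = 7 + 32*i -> [7, 39, 71, 103, 135]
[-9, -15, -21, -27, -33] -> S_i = -9 + -6*i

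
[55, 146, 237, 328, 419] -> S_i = 55 + 91*i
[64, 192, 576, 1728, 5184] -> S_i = 64*3^i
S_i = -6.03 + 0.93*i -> [-6.03, -5.1, -4.17, -3.24, -2.31]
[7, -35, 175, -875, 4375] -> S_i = 7*-5^i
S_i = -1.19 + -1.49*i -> [-1.19, -2.68, -4.17, -5.66, -7.15]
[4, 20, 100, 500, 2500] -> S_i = 4*5^i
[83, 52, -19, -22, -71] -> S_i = Random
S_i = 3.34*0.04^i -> [3.34, 0.13, 0.01, 0.0, 0.0]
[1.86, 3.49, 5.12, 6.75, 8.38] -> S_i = 1.86 + 1.63*i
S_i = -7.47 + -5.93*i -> [-7.47, -13.4, -19.33, -25.26, -31.19]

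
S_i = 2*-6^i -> [2, -12, 72, -432, 2592]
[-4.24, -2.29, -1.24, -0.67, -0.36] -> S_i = -4.24*0.54^i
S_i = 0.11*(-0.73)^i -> [0.11, -0.08, 0.06, -0.04, 0.03]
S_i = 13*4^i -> [13, 52, 208, 832, 3328]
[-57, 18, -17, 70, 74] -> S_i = Random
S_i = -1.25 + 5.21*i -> [-1.25, 3.96, 9.17, 14.38, 19.59]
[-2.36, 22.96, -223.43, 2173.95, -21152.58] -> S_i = -2.36*(-9.73)^i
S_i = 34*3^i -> [34, 102, 306, 918, 2754]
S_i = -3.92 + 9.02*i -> [-3.92, 5.1, 14.12, 23.14, 32.16]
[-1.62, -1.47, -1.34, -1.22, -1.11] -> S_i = -1.62*0.91^i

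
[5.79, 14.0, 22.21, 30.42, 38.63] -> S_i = 5.79 + 8.21*i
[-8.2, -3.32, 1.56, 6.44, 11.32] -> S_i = -8.20 + 4.88*i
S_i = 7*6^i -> [7, 42, 252, 1512, 9072]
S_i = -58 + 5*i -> [-58, -53, -48, -43, -38]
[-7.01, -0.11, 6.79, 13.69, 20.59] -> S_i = -7.01 + 6.90*i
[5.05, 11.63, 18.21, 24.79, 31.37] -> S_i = 5.05 + 6.58*i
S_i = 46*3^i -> [46, 138, 414, 1242, 3726]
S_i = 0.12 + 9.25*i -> [0.12, 9.37, 18.62, 27.87, 37.12]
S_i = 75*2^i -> [75, 150, 300, 600, 1200]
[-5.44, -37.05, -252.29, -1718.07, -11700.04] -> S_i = -5.44*6.81^i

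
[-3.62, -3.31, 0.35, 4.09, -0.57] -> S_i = Random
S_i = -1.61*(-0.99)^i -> [-1.61, 1.59, -1.58, 1.56, -1.55]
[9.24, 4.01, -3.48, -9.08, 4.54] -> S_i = Random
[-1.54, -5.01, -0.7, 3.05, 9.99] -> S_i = Random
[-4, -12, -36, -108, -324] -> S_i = -4*3^i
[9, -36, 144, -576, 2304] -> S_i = 9*-4^i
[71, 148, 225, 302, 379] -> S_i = 71 + 77*i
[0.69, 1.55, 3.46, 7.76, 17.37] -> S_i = 0.69*2.24^i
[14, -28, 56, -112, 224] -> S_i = 14*-2^i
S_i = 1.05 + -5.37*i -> [1.05, -4.32, -9.69, -15.06, -20.43]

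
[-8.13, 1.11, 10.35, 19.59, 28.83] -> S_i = -8.13 + 9.24*i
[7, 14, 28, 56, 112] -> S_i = 7*2^i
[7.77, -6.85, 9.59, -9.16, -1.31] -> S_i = Random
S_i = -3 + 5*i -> [-3, 2, 7, 12, 17]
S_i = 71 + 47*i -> [71, 118, 165, 212, 259]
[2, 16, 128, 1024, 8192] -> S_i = 2*8^i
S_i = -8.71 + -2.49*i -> [-8.71, -11.2, -13.69, -16.18, -18.67]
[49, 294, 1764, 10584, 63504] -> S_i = 49*6^i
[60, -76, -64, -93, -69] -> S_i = Random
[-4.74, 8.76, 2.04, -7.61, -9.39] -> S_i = Random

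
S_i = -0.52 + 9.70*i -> [-0.52, 9.18, 18.88, 28.58, 38.28]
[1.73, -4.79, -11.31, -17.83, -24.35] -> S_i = 1.73 + -6.52*i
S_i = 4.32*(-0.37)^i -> [4.32, -1.6, 0.59, -0.22, 0.08]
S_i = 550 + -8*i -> [550, 542, 534, 526, 518]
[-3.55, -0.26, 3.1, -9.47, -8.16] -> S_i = Random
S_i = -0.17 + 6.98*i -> [-0.17, 6.81, 13.79, 20.77, 27.75]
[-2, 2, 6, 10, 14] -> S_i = -2 + 4*i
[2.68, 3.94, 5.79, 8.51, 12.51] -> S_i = 2.68*1.47^i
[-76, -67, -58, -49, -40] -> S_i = -76 + 9*i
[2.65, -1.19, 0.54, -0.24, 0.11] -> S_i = 2.65*(-0.45)^i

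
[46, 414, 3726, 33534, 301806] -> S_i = 46*9^i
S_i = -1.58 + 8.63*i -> [-1.58, 7.05, 15.68, 24.31, 32.94]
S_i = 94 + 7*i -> [94, 101, 108, 115, 122]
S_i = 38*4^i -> [38, 152, 608, 2432, 9728]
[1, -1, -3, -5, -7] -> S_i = 1 + -2*i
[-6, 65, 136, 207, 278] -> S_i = -6 + 71*i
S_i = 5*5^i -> [5, 25, 125, 625, 3125]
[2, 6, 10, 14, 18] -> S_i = 2 + 4*i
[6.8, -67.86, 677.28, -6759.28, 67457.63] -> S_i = 6.80*(-9.98)^i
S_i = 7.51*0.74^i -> [7.51, 5.56, 4.11, 3.04, 2.25]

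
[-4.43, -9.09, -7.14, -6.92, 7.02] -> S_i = Random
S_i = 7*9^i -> [7, 63, 567, 5103, 45927]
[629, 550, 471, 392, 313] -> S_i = 629 + -79*i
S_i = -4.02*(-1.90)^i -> [-4.02, 7.64, -14.51, 27.57, -52.39]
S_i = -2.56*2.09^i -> [-2.56, -5.35, -11.18, -23.37, -48.85]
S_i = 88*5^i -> [88, 440, 2200, 11000, 55000]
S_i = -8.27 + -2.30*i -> [-8.27, -10.57, -12.87, -15.17, -17.47]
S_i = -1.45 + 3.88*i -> [-1.45, 2.43, 6.31, 10.19, 14.07]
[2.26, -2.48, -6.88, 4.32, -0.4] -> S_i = Random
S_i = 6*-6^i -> [6, -36, 216, -1296, 7776]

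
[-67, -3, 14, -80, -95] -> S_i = Random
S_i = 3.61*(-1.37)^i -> [3.61, -4.95, 6.78, -9.28, 12.72]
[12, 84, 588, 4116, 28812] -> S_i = 12*7^i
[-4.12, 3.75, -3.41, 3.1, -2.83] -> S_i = -4.12*(-0.91)^i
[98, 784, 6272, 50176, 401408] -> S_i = 98*8^i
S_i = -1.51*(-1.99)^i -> [-1.51, 3.0, -5.98, 11.9, -23.68]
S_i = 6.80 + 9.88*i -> [6.8, 16.68, 26.56, 36.44, 46.32]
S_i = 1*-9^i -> [1, -9, 81, -729, 6561]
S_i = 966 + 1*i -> [966, 967, 968, 969, 970]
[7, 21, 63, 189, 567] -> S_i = 7*3^i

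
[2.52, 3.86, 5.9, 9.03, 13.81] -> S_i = 2.52*1.53^i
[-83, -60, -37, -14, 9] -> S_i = -83 + 23*i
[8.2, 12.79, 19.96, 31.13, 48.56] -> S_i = 8.20*1.56^i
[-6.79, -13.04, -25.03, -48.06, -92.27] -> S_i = -6.79*1.92^i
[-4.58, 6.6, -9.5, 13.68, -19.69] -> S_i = -4.58*(-1.44)^i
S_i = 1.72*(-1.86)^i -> [1.72, -3.2, 5.95, -11.07, 20.59]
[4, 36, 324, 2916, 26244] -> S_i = 4*9^i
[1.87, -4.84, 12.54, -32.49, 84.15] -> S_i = 1.87*(-2.59)^i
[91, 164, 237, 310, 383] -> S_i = 91 + 73*i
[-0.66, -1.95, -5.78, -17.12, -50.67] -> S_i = -0.66*2.96^i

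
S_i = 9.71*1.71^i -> [9.71, 16.6, 28.39, 48.55, 83.02]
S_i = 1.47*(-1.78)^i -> [1.47, -2.62, 4.66, -8.29, 14.76]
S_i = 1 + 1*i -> [1, 2, 3, 4, 5]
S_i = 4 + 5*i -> [4, 9, 14, 19, 24]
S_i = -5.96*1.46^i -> [-5.96, -8.7, -12.7, -18.55, -27.08]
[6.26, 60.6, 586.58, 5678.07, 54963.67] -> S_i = 6.26*9.68^i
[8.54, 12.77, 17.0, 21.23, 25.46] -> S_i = 8.54 + 4.23*i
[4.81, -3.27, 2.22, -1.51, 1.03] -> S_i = 4.81*(-0.68)^i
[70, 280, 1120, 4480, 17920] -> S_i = 70*4^i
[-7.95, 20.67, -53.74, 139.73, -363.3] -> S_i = -7.95*(-2.60)^i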